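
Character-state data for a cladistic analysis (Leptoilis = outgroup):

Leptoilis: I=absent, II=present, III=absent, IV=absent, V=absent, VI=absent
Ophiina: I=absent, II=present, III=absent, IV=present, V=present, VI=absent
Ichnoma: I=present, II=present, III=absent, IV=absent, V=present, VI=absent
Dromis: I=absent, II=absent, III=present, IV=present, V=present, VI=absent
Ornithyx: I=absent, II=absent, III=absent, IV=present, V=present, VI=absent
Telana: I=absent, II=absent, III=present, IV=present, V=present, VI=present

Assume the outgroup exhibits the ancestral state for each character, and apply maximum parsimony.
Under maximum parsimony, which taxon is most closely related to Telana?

Dromis

Character polarity is set by the outgroup: the derived state is whichever differs from the outgroup's state, so for II the derived state is 'absent', and for the remaining characters it is 'present'.
I: derived state 'present' in Ichnoma only — an autapomorphy, so it tells us nothing about relationships among taxa.
Only Dromis, Ornithyx, and Telana show the derived state 'absent' for II, supporting them as a clade.
III (derived state 'present') is shared by Dromis and Telana — a synapomorphy uniting that clade.
IV (derived state 'present') is shared by Dromis, Ophiina, Ornithyx, and Telana — a synapomorphy uniting that clade.
V (derived state 'present') is shared by all ingroup taxa — unites the whole ingroup.
VI (derived state 'present') is unique to Telana (autapomorphy; uninformative for grouping).
Most parsimonious ingroup topology: ((Ophiina,((Dromis,Telana),Ornithyx)),Ichnoma).
Telana and Dromis form a cherry on this tree, so they are sister taxa.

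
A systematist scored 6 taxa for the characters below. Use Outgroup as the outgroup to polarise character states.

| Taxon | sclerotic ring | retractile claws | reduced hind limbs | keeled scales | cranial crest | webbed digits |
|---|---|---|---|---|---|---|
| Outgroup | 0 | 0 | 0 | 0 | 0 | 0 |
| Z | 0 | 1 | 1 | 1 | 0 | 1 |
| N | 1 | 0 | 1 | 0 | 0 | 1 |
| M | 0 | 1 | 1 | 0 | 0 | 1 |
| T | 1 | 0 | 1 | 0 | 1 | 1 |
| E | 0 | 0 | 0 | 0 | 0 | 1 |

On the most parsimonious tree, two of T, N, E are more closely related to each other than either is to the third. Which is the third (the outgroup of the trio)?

The outgroup has state '0' for every character, so '1' is the derived state throughout.
sclerotic ring (derived state '1') is shared by N and T — a synapomorphy uniting that clade.
retractile claws (derived state '1') is shared by M and Z — a synapomorphy uniting that clade.
Only M, N, T, and Z show the derived state '1' for reduced hind limbs, supporting them as a clade.
keeled scales (derived state '1') is unique to Z (autapomorphy; uninformative for grouping).
cranial crest (derived state '1') is unique to T (autapomorphy; uninformative for grouping).
webbed digits (derived state '1') is shared by all ingroup taxa — unites the whole ingroup.
Most parsimonious ingroup topology: (((Z,M),(N,T)),E).
N and T share a more recent common ancestor with each other than either does with E, so E is the least closely related of the three.

E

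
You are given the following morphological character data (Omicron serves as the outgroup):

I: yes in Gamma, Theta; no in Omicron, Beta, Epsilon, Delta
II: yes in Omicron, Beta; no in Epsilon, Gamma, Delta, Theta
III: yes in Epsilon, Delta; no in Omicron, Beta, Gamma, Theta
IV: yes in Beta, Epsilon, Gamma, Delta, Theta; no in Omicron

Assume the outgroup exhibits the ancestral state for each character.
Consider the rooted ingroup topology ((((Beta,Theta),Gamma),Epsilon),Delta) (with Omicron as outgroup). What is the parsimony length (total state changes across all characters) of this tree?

Map each character onto ((((Beta,Theta),Gamma),Epsilon),Delta) (rooted by Omicron) and count the minimum state changes it requires (Fitch parsimony):
I: 2; II: 2; III: 2; IV: 1.
Total tree length = 7.

7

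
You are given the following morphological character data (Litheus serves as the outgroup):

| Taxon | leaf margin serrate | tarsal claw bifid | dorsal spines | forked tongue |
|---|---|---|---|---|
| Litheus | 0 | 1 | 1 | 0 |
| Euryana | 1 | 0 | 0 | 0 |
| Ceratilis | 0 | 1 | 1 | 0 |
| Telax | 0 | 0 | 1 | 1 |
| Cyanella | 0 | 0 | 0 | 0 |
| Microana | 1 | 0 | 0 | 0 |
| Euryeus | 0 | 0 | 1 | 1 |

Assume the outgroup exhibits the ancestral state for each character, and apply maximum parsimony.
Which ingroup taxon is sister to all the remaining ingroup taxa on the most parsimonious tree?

Character polarity is set by the outgroup: the derived state is whichever differs from the outgroup's state, so for tarsal claw bifid, dorsal spines the derived state is '0', and for the remaining characters it is '1'.
leaf margin serrate (derived state '1') is shared by Euryana and Microana — a synapomorphy uniting that clade.
Only Cyanella, Euryana, Euryeus, Microana, and Telax show the derived state '0' for tarsal claw bifid, supporting them as a clade.
dorsal spines: derived state '0' in Cyanella, Euryana, and Microana only — synapomorphy for {Cyanella, Euryana, Microana}.
forked tongue (derived state '1') is shared by Euryeus and Telax — a synapomorphy uniting that clade.
Most parsimonious ingroup topology: ((((Euryana,Microana),Cyanella),(Telax,Euryeus)),Ceratilis).
Ceratilis is sister to the clade containing all other ingroup taxa, so it is the earliest-diverging (most basal) ingroup lineage.

Ceratilis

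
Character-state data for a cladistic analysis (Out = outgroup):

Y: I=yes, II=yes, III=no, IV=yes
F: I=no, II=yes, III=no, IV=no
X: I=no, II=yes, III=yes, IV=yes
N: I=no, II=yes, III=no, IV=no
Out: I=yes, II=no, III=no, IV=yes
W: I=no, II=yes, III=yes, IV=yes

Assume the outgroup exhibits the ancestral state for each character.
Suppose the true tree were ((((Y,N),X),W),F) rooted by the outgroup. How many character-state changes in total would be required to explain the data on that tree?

Map each character onto ((((Y,N),X),W),F) (rooted by Out) and count the minimum state changes it requires (Fitch parsimony):
I: 2; II: 1; III: 2; IV: 2.
Total tree length = 7.

7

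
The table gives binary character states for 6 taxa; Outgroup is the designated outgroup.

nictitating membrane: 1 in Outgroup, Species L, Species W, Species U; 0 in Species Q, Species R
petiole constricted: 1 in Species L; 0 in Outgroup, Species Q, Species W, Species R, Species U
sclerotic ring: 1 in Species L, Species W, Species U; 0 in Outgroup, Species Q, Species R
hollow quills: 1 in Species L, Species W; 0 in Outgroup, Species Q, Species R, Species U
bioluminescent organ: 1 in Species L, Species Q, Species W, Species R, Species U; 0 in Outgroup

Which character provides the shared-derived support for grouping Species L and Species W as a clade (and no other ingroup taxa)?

hollow quills

Character polarity is set by the outgroup: the derived state is whichever differs from the outgroup's state, so for nictitating membrane the derived state is '0', and for the remaining characters it is '1'.
nictitating membrane: derived state '0' in Species Q and Species R only — synapomorphy for {Species Q, Species R}.
petiole constricted: derived state '1' in Species L only — an autapomorphy, so it tells us nothing about relationships among taxa.
sclerotic ring: derived state '1' in Species L, Species U, and Species W only — synapomorphy for {Species L, Species U, Species W}.
hollow quills (derived state '1') is shared by Species L and Species W — a synapomorphy uniting that clade.
bioluminescent organ (derived state '1') is shared by all ingroup taxa — unites the whole ingroup.
Most parsimonious ingroup topology: (((Species L,Species W),Species U),(Species Q,Species R)).
The clade {Species L, Species W} is supported by hollow quills: its derived state '1' occurs in exactly those taxa and in no other taxon (including the outgroup).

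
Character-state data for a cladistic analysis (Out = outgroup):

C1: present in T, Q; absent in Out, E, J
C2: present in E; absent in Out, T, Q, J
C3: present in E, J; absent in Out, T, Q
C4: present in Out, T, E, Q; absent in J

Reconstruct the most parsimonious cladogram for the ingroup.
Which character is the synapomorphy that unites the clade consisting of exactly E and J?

C3

Character polarity is set by the outgroup: the derived state is whichever differs from the outgroup's state, so for C4 the derived state is 'absent', and for the remaining characters it is 'present'.
Only Q and T show the derived state 'present' for C1, supporting them as a clade.
C2: derived state 'present' in E only — an autapomorphy, so it tells us nothing about relationships among taxa.
Only E and J show the derived state 'present' for C3, supporting them as a clade.
C4: derived state 'absent' in J only — an autapomorphy, so it tells us nothing about relationships among taxa.
Most parsimonious ingroup topology: ((T,Q),(E,J)).
The clade {E, J} is supported by C3: its derived state 'present' occurs in exactly those taxa and in no other taxon (including the outgroup).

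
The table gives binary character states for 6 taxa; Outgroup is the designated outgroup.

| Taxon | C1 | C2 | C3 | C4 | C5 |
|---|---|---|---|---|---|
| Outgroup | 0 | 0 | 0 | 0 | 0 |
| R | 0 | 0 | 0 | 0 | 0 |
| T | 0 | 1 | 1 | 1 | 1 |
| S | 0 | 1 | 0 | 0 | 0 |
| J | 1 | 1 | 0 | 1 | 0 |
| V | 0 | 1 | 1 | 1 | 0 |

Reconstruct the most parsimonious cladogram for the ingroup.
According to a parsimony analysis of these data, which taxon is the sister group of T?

The outgroup has state '0' for every character, so '1' is the derived state throughout.
C1: derived state '1' in J only — an autapomorphy, so it tells us nothing about relationships among taxa.
Only J, S, T, and V show the derived state '1' for C2, supporting them as a clade.
C3 (derived state '1') is shared by T and V — a synapomorphy uniting that clade.
C4 (derived state '1') is shared by J, T, and V — a synapomorphy uniting that clade.
C5 (derived state '1') is unique to T (autapomorphy; uninformative for grouping).
Most parsimonious ingroup topology: (R,(((T,V),J),S)).
T and V form a cherry on this tree, so they are sister taxa.

V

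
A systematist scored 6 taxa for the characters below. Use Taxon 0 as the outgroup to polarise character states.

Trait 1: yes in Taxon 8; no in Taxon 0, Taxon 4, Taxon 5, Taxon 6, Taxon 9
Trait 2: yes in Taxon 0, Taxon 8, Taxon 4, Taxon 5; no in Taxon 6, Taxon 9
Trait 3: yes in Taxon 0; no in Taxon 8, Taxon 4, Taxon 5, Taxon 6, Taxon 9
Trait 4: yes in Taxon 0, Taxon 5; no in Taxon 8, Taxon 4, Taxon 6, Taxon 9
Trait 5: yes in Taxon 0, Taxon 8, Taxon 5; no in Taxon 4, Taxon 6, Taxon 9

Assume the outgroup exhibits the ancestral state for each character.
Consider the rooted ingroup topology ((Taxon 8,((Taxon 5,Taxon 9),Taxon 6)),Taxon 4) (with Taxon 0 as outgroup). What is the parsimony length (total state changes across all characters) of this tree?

Map each character onto ((Taxon 8,((Taxon 5,Taxon 9),Taxon 6)),Taxon 4) (rooted by Taxon 0) and count the minimum state changes it requires (Fitch parsimony):
Trait 1: 1; Trait 2: 2; Trait 3: 1; Trait 4: 2; Trait 5: 3.
Total tree length = 9.

9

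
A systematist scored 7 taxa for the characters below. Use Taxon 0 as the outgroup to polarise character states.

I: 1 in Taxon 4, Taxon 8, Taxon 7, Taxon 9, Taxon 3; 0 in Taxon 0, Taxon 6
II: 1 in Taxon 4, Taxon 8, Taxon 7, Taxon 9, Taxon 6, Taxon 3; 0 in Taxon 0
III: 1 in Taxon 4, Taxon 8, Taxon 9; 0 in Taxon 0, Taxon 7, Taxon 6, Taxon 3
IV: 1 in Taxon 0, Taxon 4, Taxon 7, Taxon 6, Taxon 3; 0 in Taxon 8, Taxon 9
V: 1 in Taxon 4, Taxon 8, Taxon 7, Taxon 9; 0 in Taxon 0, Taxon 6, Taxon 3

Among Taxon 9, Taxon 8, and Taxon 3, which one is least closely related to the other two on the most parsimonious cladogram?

Taxon 3

Character polarity is set by the outgroup: the derived state is whichever differs from the outgroup's state, so for IV the derived state is '0', and for the remaining characters it is '1'.
Only Taxon 3, Taxon 4, Taxon 7, Taxon 8, and Taxon 9 show the derived state '1' for I, supporting them as a clade.
All ingroup taxa share the derived state '1' for II; it defines the ingroup but does not resolve relationships within it.
III: derived state '1' in Taxon 4, Taxon 8, and Taxon 9 only — synapomorphy for {Taxon 4, Taxon 8, Taxon 9}.
Only Taxon 8 and Taxon 9 show the derived state '0' for IV, supporting them as a clade.
V: derived state '1' in Taxon 4, Taxon 7, Taxon 8, and Taxon 9 only — synapomorphy for {Taxon 4, Taxon 7, Taxon 8, Taxon 9}.
Most parsimonious ingroup topology: ((((Taxon 4,(Taxon 8,Taxon 9)),Taxon 7),Taxon 3),Taxon 6).
Taxon 9 and Taxon 8 share a more recent common ancestor with each other than either does with Taxon 3, so Taxon 3 is the least closely related of the three.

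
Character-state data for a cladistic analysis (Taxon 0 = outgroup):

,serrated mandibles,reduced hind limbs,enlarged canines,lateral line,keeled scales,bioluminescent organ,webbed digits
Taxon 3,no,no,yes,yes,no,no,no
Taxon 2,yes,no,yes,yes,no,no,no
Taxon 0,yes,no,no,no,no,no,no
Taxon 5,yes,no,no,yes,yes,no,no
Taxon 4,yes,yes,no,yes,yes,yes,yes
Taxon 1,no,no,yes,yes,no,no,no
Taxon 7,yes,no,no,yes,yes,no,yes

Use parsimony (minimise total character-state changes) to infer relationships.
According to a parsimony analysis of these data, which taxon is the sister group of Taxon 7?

Character polarity is set by the outgroup: the derived state is whichever differs from the outgroup's state, so for serrated mandibles the derived state is 'no', and for the remaining characters it is 'yes'.
serrated mandibles (derived state 'no') is shared by Taxon 1 and Taxon 3 — a synapomorphy uniting that clade.
reduced hind limbs (derived state 'yes') is unique to Taxon 4 (autapomorphy; uninformative for grouping).
enlarged canines (derived state 'yes') is shared by Taxon 1, Taxon 2, and Taxon 3 — a synapomorphy uniting that clade.
All ingroup taxa share the derived state 'yes' for lateral line; it defines the ingroup but does not resolve relationships within it.
keeled scales: derived state 'yes' in Taxon 4, Taxon 5, and Taxon 7 only — synapomorphy for {Taxon 4, Taxon 5, Taxon 7}.
bioluminescent organ: derived state 'yes' in Taxon 4 only — an autapomorphy, so it tells us nothing about relationships among taxa.
webbed digits: derived state 'yes' in Taxon 4 and Taxon 7 only — synapomorphy for {Taxon 4, Taxon 7}.
Most parsimonious ingroup topology: (((Taxon 4,Taxon 7),Taxon 5),((Taxon 3,Taxon 1),Taxon 2)).
Taxon 7 and Taxon 4 form a cherry on this tree, so they are sister taxa.

Taxon 4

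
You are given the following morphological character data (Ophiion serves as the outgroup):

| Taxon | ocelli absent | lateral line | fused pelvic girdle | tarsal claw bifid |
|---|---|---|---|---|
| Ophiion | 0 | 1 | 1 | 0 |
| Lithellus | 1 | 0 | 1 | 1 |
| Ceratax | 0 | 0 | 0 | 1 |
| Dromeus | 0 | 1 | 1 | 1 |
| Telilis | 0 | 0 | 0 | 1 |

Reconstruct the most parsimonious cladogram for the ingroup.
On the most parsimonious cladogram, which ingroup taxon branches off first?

Character polarity is set by the outgroup: the derived state is whichever differs from the outgroup's state, so for lateral line, fused pelvic girdle the derived state is '0', and for the remaining characters it is '1'.
ocelli absent: derived state '1' in Lithellus only — an autapomorphy, so it tells us nothing about relationships among taxa.
lateral line: derived state '0' in Ceratax, Lithellus, and Telilis only — synapomorphy for {Ceratax, Lithellus, Telilis}.
fused pelvic girdle: derived state '0' in Ceratax and Telilis only — synapomorphy for {Ceratax, Telilis}.
tarsal claw bifid (derived state '1') is shared by all ingroup taxa — unites the whole ingroup.
Most parsimonious ingroup topology: ((Lithellus,(Ceratax,Telilis)),Dromeus).
Dromeus is sister to the clade containing all other ingroup taxa, so it is the earliest-diverging (most basal) ingroup lineage.

Dromeus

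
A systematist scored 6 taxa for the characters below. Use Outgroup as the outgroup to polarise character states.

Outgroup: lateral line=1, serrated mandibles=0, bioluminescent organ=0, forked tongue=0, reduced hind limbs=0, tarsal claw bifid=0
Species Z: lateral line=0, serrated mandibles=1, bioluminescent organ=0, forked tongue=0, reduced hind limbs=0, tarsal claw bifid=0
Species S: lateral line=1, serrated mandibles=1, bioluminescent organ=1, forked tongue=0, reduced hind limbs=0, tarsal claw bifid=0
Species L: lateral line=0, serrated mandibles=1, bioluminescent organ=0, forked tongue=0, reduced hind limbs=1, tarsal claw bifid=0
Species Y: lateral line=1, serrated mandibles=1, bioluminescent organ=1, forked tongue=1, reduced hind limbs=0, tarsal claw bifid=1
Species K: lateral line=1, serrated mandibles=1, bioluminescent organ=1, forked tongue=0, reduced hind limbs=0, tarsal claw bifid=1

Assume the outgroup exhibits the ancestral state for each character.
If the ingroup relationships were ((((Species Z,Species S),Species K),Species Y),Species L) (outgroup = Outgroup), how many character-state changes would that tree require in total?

9

Map each character onto ((((Species Z,Species S),Species K),Species Y),Species L) (rooted by Outgroup) and count the minimum state changes it requires (Fitch parsimony):
lateral line: 2; serrated mandibles: 1; bioluminescent organ: 2; forked tongue: 1; reduced hind limbs: 1; tarsal claw bifid: 2.
Total tree length = 9.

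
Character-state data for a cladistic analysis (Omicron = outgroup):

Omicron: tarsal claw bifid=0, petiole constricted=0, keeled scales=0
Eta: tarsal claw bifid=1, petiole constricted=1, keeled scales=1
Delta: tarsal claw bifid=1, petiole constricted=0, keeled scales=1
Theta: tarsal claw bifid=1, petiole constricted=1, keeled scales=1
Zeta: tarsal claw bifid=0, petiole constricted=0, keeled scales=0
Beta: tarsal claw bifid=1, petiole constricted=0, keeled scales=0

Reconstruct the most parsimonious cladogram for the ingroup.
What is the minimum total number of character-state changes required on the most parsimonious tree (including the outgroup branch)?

3

The outgroup has state '0' for every character, so '1' is the derived state throughout.
tarsal claw bifid (derived state '1') is shared by Beta, Delta, Eta, and Theta — a synapomorphy uniting that clade.
petiole constricted: derived state '1' in Eta and Theta only — synapomorphy for {Eta, Theta}.
keeled scales: derived state '1' in Delta, Eta, and Theta only — synapomorphy for {Delta, Eta, Theta}.
Most parsimonious ingroup topology: ((((Eta,Theta),Delta),Beta),Zeta).
Changes per character on this tree: tarsal claw bifid: 1; petiole constricted: 1; keeled scales: 1.
Total = 3.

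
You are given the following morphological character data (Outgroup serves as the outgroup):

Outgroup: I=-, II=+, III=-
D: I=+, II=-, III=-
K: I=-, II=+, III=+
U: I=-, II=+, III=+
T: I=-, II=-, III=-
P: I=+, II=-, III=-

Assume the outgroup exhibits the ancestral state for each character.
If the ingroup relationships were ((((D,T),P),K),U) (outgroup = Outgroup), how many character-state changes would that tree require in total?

Map each character onto ((((D,T),P),K),U) (rooted by Outgroup) and count the minimum state changes it requires (Fitch parsimony):
I: 2; II: 1; III: 2.
Total tree length = 5.

5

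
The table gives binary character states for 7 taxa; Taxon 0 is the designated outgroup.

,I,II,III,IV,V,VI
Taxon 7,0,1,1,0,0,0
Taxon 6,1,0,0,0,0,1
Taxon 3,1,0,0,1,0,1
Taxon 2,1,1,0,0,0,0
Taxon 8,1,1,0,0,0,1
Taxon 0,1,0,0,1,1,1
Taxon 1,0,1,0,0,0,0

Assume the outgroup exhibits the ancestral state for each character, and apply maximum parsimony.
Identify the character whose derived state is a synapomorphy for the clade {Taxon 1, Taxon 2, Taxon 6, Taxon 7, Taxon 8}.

IV

Character polarity is set by the outgroup: the derived state is whichever differs from the outgroup's state, so for I, IV, V, VI the derived state is '0', and for the remaining characters it is '1'.
I (derived state '0') is shared by Taxon 1 and Taxon 7 — a synapomorphy uniting that clade.
Only Taxon 1, Taxon 2, Taxon 7, and Taxon 8 show the derived state '1' for II, supporting them as a clade.
III: derived state '1' in Taxon 7 only — an autapomorphy, so it tells us nothing about relationships among taxa.
Only Taxon 1, Taxon 2, Taxon 6, Taxon 7, and Taxon 8 show the derived state '0' for IV, supporting them as a clade.
V (derived state '0') is shared by all ingroup taxa — unites the whole ingroup.
VI (derived state '0') is shared by Taxon 1, Taxon 2, and Taxon 7 — a synapomorphy uniting that clade.
Most parsimonious ingroup topology: ((Taxon 6,(((Taxon 7,Taxon 1),Taxon 2),Taxon 8)),Taxon 3).
The clade {Taxon 1, Taxon 2, Taxon 6, Taxon 7, Taxon 8} is supported by IV: its derived state '0' occurs in exactly those taxa and in no other taxon (including the outgroup).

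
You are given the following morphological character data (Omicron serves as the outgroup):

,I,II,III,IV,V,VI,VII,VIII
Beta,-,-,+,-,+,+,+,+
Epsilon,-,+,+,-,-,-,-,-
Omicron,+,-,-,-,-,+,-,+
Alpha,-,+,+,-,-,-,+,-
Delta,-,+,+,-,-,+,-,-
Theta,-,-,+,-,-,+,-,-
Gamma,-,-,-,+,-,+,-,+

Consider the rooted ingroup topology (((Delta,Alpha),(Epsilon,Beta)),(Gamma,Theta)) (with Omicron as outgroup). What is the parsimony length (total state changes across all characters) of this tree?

14

Map each character onto (((Delta,Alpha),(Epsilon,Beta)),(Gamma,Theta)) (rooted by Omicron) and count the minimum state changes it requires (Fitch parsimony):
I: 1; II: 2; III: 2; IV: 1; V: 1; VI: 2; VII: 2; VIII: 3.
Total tree length = 14.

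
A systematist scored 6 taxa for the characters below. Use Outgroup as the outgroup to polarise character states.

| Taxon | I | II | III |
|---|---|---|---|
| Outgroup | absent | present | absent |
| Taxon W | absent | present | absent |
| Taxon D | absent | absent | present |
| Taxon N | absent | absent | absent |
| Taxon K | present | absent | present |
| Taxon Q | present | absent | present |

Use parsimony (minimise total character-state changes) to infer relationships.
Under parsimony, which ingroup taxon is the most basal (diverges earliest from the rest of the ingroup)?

Taxon W

Character polarity is set by the outgroup: the derived state is whichever differs from the outgroup's state, so for II the derived state is 'absent', and for the remaining characters it is 'present'.
Only Taxon K and Taxon Q show the derived state 'present' for I, supporting them as a clade.
II (derived state 'absent') is shared by Taxon D, Taxon K, Taxon N, and Taxon Q — a synapomorphy uniting that clade.
Only Taxon D, Taxon K, and Taxon Q show the derived state 'present' for III, supporting them as a clade.
Most parsimonious ingroup topology: (Taxon W,((Taxon D,(Taxon K,Taxon Q)),Taxon N)).
Taxon W is sister to the clade containing all other ingroup taxa, so it is the earliest-diverging (most basal) ingroup lineage.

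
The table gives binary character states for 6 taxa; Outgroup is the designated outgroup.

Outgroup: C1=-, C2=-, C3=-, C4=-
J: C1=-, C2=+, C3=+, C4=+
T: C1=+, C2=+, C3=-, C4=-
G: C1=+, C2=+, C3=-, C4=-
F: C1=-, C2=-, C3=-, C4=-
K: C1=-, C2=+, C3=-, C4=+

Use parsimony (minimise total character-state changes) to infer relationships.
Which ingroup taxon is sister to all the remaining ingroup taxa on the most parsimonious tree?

The outgroup has state '-' for every character, so '+' is the derived state throughout.
C1 (derived state '+') is shared by G and T — a synapomorphy uniting that clade.
Only G, J, K, and T show the derived state '+' for C2, supporting them as a clade.
C3: derived state '+' in J only — an autapomorphy, so it tells us nothing about relationships among taxa.
Only J and K show the derived state '+' for C4, supporting them as a clade.
Most parsimonious ingroup topology: (((J,K),(T,G)),F).
F is sister to the clade containing all other ingroup taxa, so it is the earliest-diverging (most basal) ingroup lineage.

F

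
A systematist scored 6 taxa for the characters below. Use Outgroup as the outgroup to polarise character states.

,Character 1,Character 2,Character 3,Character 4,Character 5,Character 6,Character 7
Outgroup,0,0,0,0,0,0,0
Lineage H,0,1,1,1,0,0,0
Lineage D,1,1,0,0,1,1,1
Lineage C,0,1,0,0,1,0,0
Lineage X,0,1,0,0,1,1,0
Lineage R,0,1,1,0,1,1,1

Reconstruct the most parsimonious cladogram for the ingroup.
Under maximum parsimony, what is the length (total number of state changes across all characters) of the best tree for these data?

8

The outgroup has state '0' for every character, so '1' is the derived state throughout.
Character 1: derived state '1' in Lineage D only — an autapomorphy, so it tells us nothing about relationships among taxa.
All ingroup taxa share the derived state '1' for Character 2; it defines the ingroup but does not resolve relationships within it.
Character 3 (state '1') occurs in Lineage H and Lineage R but conflicts with the nesting implied by the other characters — most parsimoniously interpreted as homoplasy.
Character 4: derived state '1' in Lineage H only — an autapomorphy, so it tells us nothing about relationships among taxa.
Character 5: derived state '1' in Lineage C, Lineage D, Lineage R, and Lineage X only — synapomorphy for {Lineage C, Lineage D, Lineage R, Lineage X}.
Character 6: derived state '1' in Lineage D, Lineage R, and Lineage X only — synapomorphy for {Lineage D, Lineage R, Lineage X}.
Character 7 (derived state '1') is shared by Lineage D and Lineage R — a synapomorphy uniting that clade.
Most parsimonious ingroup topology: (Lineage H,(((Lineage D,Lineage R),Lineage X),Lineage C)).
Changes per character on this tree: Character 1: 1; Character 2: 1; Character 3: 2; Character 4: 1; Character 5: 1; Character 6: 1; Character 7: 1.
Total = 8.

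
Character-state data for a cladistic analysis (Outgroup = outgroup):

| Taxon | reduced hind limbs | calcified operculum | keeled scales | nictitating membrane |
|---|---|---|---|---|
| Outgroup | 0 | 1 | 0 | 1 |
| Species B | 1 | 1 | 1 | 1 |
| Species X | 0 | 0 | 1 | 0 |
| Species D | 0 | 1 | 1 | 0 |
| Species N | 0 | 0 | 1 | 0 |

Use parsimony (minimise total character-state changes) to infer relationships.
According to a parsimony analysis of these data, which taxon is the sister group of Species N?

Species X

Character polarity is set by the outgroup: the derived state is whichever differs from the outgroup's state, so for calcified operculum, nictitating membrane the derived state is '0', and for the remaining characters it is '1'.
reduced hind limbs: derived state '1' in Species B only — an autapomorphy, so it tells us nothing about relationships among taxa.
Only Species N and Species X show the derived state '0' for calcified operculum, supporting them as a clade.
keeled scales (derived state '1') is shared by all ingroup taxa — unites the whole ingroup.
nictitating membrane (derived state '0') is shared by Species D, Species N, and Species X — a synapomorphy uniting that clade.
Most parsimonious ingroup topology: (Species B,((Species X,Species N),Species D)).
Species N and Species X form a cherry on this tree, so they are sister taxa.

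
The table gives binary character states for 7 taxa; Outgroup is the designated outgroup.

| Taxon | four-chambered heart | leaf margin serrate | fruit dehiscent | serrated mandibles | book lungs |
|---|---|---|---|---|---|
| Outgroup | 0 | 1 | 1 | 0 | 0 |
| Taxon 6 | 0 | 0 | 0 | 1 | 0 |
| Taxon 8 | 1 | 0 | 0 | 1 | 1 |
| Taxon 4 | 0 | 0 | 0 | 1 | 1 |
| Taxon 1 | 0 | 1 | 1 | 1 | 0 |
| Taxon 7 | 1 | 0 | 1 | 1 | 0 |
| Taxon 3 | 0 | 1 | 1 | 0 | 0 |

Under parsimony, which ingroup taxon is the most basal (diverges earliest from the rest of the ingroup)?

Character polarity is set by the outgroup: the derived state is whichever differs from the outgroup's state, so for leaf margin serrate, fruit dehiscent the derived state is '0', and for the remaining characters it is '1'.
four-chambered heart (state '1') occurs in Taxon 7 and Taxon 8 but conflicts with the nesting implied by the other characters — most parsimoniously interpreted as homoplasy.
Only Taxon 4, Taxon 6, Taxon 7, and Taxon 8 show the derived state '0' for leaf margin serrate, supporting them as a clade.
fruit dehiscent (derived state '0') is shared by Taxon 4, Taxon 6, and Taxon 8 — a synapomorphy uniting that clade.
serrated mandibles (derived state '1') is shared by Taxon 1, Taxon 4, Taxon 6, Taxon 7, and Taxon 8 — a synapomorphy uniting that clade.
Only Taxon 4 and Taxon 8 show the derived state '1' for book lungs, supporting them as a clade.
Most parsimonious ingroup topology: ((((Taxon 6,(Taxon 8,Taxon 4)),Taxon 7),Taxon 1),Taxon 3).
Taxon 3 is sister to the clade containing all other ingroup taxa, so it is the earliest-diverging (most basal) ingroup lineage.

Taxon 3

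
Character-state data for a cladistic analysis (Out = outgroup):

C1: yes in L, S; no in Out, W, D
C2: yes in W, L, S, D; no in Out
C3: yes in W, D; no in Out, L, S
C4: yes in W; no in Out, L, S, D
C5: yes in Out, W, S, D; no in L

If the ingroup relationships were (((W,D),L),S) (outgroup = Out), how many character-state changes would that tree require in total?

Map each character onto (((W,D),L),S) (rooted by Out) and count the minimum state changes it requires (Fitch parsimony):
C1: 2; C2: 1; C3: 1; C4: 1; C5: 1.
Total tree length = 6.

6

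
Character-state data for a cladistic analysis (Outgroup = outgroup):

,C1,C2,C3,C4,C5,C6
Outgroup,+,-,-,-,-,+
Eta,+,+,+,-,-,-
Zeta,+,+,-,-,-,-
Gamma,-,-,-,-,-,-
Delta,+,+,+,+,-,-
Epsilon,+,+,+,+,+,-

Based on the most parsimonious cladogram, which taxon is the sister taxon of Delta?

Epsilon

Character polarity is set by the outgroup: the derived state is whichever differs from the outgroup's state, so for C1, C6 the derived state is '-', and for the remaining characters it is '+'.
C1: derived state '-' in Gamma only — an autapomorphy, so it tells us nothing about relationships among taxa.
Only Delta, Epsilon, Eta, and Zeta show the derived state '+' for C2, supporting them as a clade.
C3 (derived state '+') is shared by Delta, Epsilon, and Eta — a synapomorphy uniting that clade.
Only Delta and Epsilon show the derived state '+' for C4, supporting them as a clade.
C5 (derived state '+') is unique to Epsilon (autapomorphy; uninformative for grouping).
All ingroup taxa share the derived state '-' for C6; it defines the ingroup but does not resolve relationships within it.
Most parsimonious ingroup topology: (((Eta,(Delta,Epsilon)),Zeta),Gamma).
Delta and Epsilon form a cherry on this tree, so they are sister taxa.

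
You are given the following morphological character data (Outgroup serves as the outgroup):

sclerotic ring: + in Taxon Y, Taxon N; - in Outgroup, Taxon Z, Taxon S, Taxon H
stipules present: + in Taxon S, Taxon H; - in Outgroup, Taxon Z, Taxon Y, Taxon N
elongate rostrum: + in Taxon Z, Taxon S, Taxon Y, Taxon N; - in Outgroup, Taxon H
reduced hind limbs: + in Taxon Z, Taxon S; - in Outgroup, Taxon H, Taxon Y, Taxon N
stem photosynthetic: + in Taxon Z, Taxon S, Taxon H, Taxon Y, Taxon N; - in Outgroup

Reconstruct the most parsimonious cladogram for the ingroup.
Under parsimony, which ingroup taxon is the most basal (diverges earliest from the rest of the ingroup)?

The outgroup has state '-' for every character, so '+' is the derived state throughout.
sclerotic ring: derived state '+' in Taxon N and Taxon Y only — synapomorphy for {Taxon N, Taxon Y}.
stipules present (state '+') occurs in Taxon H and Taxon S but conflicts with the nesting implied by the other characters — most parsimoniously interpreted as homoplasy.
elongate rostrum (derived state '+') is shared by Taxon N, Taxon S, Taxon Y, and Taxon Z — a synapomorphy uniting that clade.
reduced hind limbs (derived state '+') is shared by Taxon S and Taxon Z — a synapomorphy uniting that clade.
All ingroup taxa share the derived state '+' for stem photosynthetic; it defines the ingroup but does not resolve relationships within it.
Most parsimonious ingroup topology: (((Taxon Z,Taxon S),(Taxon Y,Taxon N)),Taxon H).
Taxon H is sister to the clade containing all other ingroup taxa, so it is the earliest-diverging (most basal) ingroup lineage.

Taxon H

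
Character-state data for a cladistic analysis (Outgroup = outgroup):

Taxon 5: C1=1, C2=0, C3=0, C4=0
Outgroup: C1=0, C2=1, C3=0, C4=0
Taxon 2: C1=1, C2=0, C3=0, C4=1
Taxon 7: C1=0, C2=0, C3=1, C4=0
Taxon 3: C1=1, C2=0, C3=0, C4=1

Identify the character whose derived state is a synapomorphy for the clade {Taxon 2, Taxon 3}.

Character polarity is set by the outgroup: the derived state is whichever differs from the outgroup's state, so for C2 the derived state is '0', and for the remaining characters it is '1'.
C1 (derived state '1') is shared by Taxon 2, Taxon 3, and Taxon 5 — a synapomorphy uniting that clade.
C2 (derived state '0') is shared by all ingroup taxa — unites the whole ingroup.
C3 (derived state '1') is unique to Taxon 7 (autapomorphy; uninformative for grouping).
Only Taxon 2 and Taxon 3 show the derived state '1' for C4, supporting them as a clade.
Most parsimonious ingroup topology: (Taxon 7,(Taxon 5,(Taxon 2,Taxon 3))).
The clade {Taxon 2, Taxon 3} is supported by C4: its derived state '1' occurs in exactly those taxa and in no other taxon (including the outgroup).

C4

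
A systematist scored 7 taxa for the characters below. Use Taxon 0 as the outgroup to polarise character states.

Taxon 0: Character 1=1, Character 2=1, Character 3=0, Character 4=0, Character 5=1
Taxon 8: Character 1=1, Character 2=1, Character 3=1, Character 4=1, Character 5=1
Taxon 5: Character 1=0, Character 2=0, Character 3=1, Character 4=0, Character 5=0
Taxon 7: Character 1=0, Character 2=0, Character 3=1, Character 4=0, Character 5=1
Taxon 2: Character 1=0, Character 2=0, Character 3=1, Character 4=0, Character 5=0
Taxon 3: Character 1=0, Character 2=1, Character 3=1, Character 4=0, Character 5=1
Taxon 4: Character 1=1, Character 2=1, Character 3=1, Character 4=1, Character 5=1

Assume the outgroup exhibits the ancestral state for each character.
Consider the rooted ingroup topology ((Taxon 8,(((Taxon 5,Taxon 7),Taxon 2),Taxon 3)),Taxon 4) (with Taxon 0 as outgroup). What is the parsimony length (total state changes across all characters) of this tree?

7

Map each character onto ((Taxon 8,(((Taxon 5,Taxon 7),Taxon 2),Taxon 3)),Taxon 4) (rooted by Taxon 0) and count the minimum state changes it requires (Fitch parsimony):
Character 1: 1; Character 2: 1; Character 3: 1; Character 4: 2; Character 5: 2.
Total tree length = 7.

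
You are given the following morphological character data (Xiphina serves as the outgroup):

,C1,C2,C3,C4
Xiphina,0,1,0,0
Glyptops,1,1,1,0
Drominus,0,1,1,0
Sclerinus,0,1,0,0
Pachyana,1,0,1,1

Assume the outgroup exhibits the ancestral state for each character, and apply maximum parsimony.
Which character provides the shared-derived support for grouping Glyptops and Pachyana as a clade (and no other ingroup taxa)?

Character polarity is set by the outgroup: the derived state is whichever differs from the outgroup's state, so for C2 the derived state is '0', and for the remaining characters it is '1'.
C1: derived state '1' in Glyptops and Pachyana only — synapomorphy for {Glyptops, Pachyana}.
C2: derived state '0' in Pachyana only — an autapomorphy, so it tells us nothing about relationships among taxa.
C3 (derived state '1') is shared by Drominus, Glyptops, and Pachyana — a synapomorphy uniting that clade.
C4: derived state '1' in Pachyana only — an autapomorphy, so it tells us nothing about relationships among taxa.
Most parsimonious ingroup topology: (((Glyptops,Pachyana),Drominus),Sclerinus).
The clade {Glyptops, Pachyana} is supported by C1: its derived state '1' occurs in exactly those taxa and in no other taxon (including the outgroup).

C1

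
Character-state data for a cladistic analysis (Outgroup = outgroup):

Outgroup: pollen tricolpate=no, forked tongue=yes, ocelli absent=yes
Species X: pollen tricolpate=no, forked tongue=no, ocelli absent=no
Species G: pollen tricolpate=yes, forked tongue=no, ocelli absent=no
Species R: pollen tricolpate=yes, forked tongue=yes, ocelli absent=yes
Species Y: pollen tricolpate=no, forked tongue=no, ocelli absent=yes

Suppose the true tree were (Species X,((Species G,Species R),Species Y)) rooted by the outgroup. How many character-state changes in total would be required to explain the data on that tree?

5

Map each character onto (Species X,((Species G,Species R),Species Y)) (rooted by Outgroup) and count the minimum state changes it requires (Fitch parsimony):
pollen tricolpate: 1; forked tongue: 2; ocelli absent: 2.
Total tree length = 5.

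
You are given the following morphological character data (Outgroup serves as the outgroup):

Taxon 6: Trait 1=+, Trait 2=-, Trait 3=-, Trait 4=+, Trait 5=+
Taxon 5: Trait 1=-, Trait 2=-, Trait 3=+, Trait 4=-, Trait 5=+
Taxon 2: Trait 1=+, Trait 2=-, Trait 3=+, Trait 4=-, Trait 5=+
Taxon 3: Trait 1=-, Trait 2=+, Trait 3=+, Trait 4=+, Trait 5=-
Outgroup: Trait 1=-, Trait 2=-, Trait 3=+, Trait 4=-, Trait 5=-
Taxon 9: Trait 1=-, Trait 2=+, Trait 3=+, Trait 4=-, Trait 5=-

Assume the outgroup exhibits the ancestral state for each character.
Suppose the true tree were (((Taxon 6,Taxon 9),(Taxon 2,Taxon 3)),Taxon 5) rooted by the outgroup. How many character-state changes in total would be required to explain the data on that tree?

Map each character onto (((Taxon 6,Taxon 9),(Taxon 2,Taxon 3)),Taxon 5) (rooted by Outgroup) and count the minimum state changes it requires (Fitch parsimony):
Trait 1: 2; Trait 2: 2; Trait 3: 1; Trait 4: 2; Trait 5: 3.
Total tree length = 10.

10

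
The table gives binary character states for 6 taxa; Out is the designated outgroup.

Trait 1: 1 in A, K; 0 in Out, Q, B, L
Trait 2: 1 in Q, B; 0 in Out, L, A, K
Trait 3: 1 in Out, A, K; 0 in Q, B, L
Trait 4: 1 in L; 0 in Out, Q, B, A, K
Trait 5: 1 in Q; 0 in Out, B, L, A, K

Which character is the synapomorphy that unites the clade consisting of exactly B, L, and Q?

Trait 3

Character polarity is set by the outgroup: the derived state is whichever differs from the outgroup's state, so for Trait 3 the derived state is '0', and for the remaining characters it is '1'.
Trait 1 (derived state '1') is shared by A and K — a synapomorphy uniting that clade.
Only B and Q show the derived state '1' for Trait 2, supporting them as a clade.
Trait 3: derived state '0' in B, L, and Q only — synapomorphy for {B, L, Q}.
Trait 4 (derived state '1') is unique to L (autapomorphy; uninformative for grouping).
Trait 5: derived state '1' in Q only — an autapomorphy, so it tells us nothing about relationships among taxa.
Most parsimonious ingroup topology: (((Q,B),L),(A,K)).
The clade {B, L, Q} is supported by Trait 3: its derived state '0' occurs in exactly those taxa and in no other taxon (including the outgroup).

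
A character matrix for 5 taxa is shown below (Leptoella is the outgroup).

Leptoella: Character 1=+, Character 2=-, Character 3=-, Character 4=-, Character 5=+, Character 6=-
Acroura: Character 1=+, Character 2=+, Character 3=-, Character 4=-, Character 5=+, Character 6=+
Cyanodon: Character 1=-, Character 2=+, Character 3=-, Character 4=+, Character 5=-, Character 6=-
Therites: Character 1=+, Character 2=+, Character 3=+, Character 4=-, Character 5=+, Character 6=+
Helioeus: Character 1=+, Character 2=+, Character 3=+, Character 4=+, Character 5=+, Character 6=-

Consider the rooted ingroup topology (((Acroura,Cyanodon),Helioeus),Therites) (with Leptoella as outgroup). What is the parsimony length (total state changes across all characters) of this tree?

9

Map each character onto (((Acroura,Cyanodon),Helioeus),Therites) (rooted by Leptoella) and count the minimum state changes it requires (Fitch parsimony):
Character 1: 1; Character 2: 1; Character 3: 2; Character 4: 2; Character 5: 1; Character 6: 2.
Total tree length = 9.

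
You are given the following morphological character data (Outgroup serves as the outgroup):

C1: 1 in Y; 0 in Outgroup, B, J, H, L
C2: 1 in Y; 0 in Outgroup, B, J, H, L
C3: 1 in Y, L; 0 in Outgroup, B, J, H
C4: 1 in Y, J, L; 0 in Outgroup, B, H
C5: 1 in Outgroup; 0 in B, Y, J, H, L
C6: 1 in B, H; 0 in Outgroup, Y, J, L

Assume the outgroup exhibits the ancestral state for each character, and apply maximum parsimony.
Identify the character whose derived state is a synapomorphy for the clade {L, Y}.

C3

Character polarity is set by the outgroup: the derived state is whichever differs from the outgroup's state, so for C5 the derived state is '0', and for the remaining characters it is '1'.
C1: derived state '1' in Y only — an autapomorphy, so it tells us nothing about relationships among taxa.
C2: derived state '1' in Y only — an autapomorphy, so it tells us nothing about relationships among taxa.
C3: derived state '1' in L and Y only — synapomorphy for {L, Y}.
C4: derived state '1' in J, L, and Y only — synapomorphy for {J, L, Y}.
C5 (derived state '0') is shared by all ingroup taxa — unites the whole ingroup.
C6 (derived state '1') is shared by B and H — a synapomorphy uniting that clade.
Most parsimonious ingroup topology: ((B,H),((Y,L),J)).
The clade {L, Y} is supported by C3: its derived state '1' occurs in exactly those taxa and in no other taxon (including the outgroup).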